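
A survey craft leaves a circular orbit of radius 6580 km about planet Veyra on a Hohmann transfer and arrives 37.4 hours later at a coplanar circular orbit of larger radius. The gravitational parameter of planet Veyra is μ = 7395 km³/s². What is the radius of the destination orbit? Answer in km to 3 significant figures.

Transfer time t = 37.4 hours = 1.3464×10^5 s, and t = π√(a_t³/μ).
So a_t = (μ t²/π²)^(1/3) = (7395 × (1.3464×10^5)² / π²)^(1/3) = 23860 km.
Since a_t = (r₁ + r₂)/2, r₂ = 2a_t − r₁ = 2×23860 − 6580 = 41140 km.

r₂ = 41100 km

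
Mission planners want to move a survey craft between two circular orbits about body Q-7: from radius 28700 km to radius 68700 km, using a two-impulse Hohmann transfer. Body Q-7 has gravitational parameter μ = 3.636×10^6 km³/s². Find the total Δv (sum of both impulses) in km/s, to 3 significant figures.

Semi-major axis of the transfer orbit: a_t = (28700 + 68700)/2 = 48700 km.
Circular speed at r₁: v₁ = √(μ/r₁) = √(3.636×10^6/28700) = 11.256 km/s.
On the transfer ellipse at r₁, vis-viva gives v_p = √[μ(2/r₁ − 1/a_t)] = 13.369 km/s.
First burn Δv₁ = |v_p − v₁| = 2.113 km/s.
Circular speed at r₂: v₂ = √(μ/r₂) = 7.275 km/s.
Transfer-orbit speed at r₂: v_a = √[μ(2/r₂ − 1/a_t)] = 5.585 km/s.
Second burn Δv₂ = |v₂ − v_a| = 1.690 km/s.
Δv = Δv₁ + Δv₂ = 2.113 + 1.690 = 3.803 km/s.

Δv = 3.80 km/s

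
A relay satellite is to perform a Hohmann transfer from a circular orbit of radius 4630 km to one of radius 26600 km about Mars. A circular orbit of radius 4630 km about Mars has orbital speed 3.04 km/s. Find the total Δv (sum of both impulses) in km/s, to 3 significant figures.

Δv = 1.51 km/s

From the circular-orbit relation v² = μ/r at r = 4630 km: μ = v²r = (3.04)² × 4630 = 42788.6 km³/s².
Transfer-ellipse semi-major axis a_t = (r₁ + r₂)/2 = (4630 + 26600)/2 = 15615 km.
Circular speed at r₁: v₁ = √(μ/r₁) = √(42788.6/4630) = 3.0400 km/s.
Transfer-orbit speed at r₁ (vis-viva equation): v_p = √[μ(2/r₁ − 1/a_t)] = 3.9677 km/s.
First burn Δv₁ = |v_p − v₁| = 0.9277 km/s.
Circular speed at r₂: v₂ = √(μ/r₂) = 1.2683 km/s.
Transfer-orbit speed at r₂: v_a = √[μ(2/r₂ − 1/a_t)] = 0.69063 km/s.
Second burn Δv₂ = |v₂ − v_a| = 0.5777 km/s.
Δv = Δv₁ + Δv₂ = 0.9277 + 0.5777 = 1.505 km/s.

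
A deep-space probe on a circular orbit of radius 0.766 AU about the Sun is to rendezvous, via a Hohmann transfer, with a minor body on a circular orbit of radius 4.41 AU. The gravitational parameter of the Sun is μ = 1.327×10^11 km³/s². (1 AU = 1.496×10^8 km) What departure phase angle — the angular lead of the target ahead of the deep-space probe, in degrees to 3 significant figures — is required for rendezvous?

In km: r₁ = 0.766 × 1.496×10^8 = 1.145936×10^8 km; r₂ = 4.41 × 1.496×10^8 = 6.59736×10^8 km.
Semi-major axis of the transfer orbit: a_t = (1.145936×10^8 + 6.59736×10^8)/2 = 3.871648×10^8 km.
Transfer time t = π√(a_t³/μ) = 6.5699×10^7 s.
The target's mean motion on its circular orbit is ω₂ = √(μ/r₂³) = 2.1497×10^-8 rad/s.
Angle swept by the target during transfer: ω₂·t = 1.4123 rad = 80.92°.
The deep-space probe traverses 180° on the transfer ellipse, so the target must lead by 180° − 80.92° = 99.1°.

φ = 99.1°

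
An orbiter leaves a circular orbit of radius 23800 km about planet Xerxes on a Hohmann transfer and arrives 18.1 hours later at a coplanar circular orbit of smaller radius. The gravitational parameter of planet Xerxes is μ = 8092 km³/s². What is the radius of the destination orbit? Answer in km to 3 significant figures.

r₂ = 6510 km

Transfer time t = 18.1 hours = 65160 s, and t = π√(a_t³/μ).
So a_t = (μ t²/π²)^(1/3) = (8092 × (65160)² / π²)^(1/3) = 15156 km.
Since a_t = (r₁ + r₂)/2, r₂ = 2a_t − r₁ = 2×15156 − 23800 = 6512 km.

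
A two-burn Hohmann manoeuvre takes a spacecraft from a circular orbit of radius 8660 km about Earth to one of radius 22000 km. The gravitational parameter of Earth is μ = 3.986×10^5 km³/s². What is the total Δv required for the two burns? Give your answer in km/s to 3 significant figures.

The Hohmann ellipse has a_t = (r₁ + r₂)/2 = 15330 km.
At r₁ the circular-orbit speed is v₁ = √(μ/r₁) = 6.784 km/s.
Transfer-orbit speed at r₁ (vis-viva equation): v_p = √[μ(2/r₁ − 1/a_t)] = 8.127 km/s.
First burn Δv₁ = |v_p − v₁| = 1.343 km/s.
At r₂, v₂ = √(μ/r₂) = 4.2565 km/s.
Transfer-orbit speed at r₂: v_a = √[μ(2/r₂ − 1/a_t)] = 3.1992 km/s.
Second burn Δv₂ = |v₂ − v_a| = 1.057 km/s.
Total Δv = Δv₁ + Δv₂ = 2.400 km/s.

Δv = 2.40 km/s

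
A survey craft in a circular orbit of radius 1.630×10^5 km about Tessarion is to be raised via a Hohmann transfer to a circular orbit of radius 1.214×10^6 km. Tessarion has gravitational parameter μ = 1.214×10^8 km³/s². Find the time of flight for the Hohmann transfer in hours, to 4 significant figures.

t = 45.25 hours

The Hohmann ellipse has a_t = (r₁ + r₂)/2 = 6.885×10^5 km.
By Kepler's third law the transfer-orbit period is T = 2π√(a_t³/μ), so t = T/2 = 1.629×10^5 s.
Converting: 1.629×10^5 s ÷ 3600 s/hour = 45.25 hours.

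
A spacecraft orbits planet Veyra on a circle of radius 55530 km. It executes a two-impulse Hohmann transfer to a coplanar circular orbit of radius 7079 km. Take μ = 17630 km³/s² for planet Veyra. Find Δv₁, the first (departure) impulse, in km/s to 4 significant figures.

The Hohmann ellipse has a_t = (r₁ + r₂)/2 = 31304.5 km.
Circular speed at r = 55530 km: v_c = √(μ/r) = 0.56346 km/s.
Transfer-orbit speed at the same r (vis-viva, a = a_t): v_t = √[μ(2/r − 1/a_t)] = 0.26794 km/s.
Δv₁ = |v_t − v_c| = |0.26794 − 0.56346| = 0.2955 km/s.

Δv₁ = 0.2955 km/s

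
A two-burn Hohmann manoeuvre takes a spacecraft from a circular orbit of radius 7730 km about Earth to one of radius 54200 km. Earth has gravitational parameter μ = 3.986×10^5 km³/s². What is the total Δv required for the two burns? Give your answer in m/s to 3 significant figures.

Transfer-ellipse semi-major axis a_t = (r₁ + r₂)/2 = (7730 + 54200)/2 = 30965 km.
At r₁ the circular-orbit speed is v₁ = √(μ/r₁) = 7.1809 km/s.
Transfer-orbit speed at r₁ (vis-viva): v_p = √[μ(2/r₁ − 1/a_t)] = 9.5004 km/s.
First burn Δv₁ = |v_p − v₁| = 2.3195 km/s.
Circular speed at r₂: v₂ = √(μ/r₂) = 2.71187 km/s.
Transfer-orbit speed at r₂: v_a = √[μ(2/r₂ − 1/a_t)] = 1.35495 km/s.
Second burn Δv₂ = |v₂ − v_a| = 1.3569 km/s.
Δv = Δv₁ + Δv₂ = 2.3195 + 1.3569 = 3.676 km/s.

Δv = 3680 m/s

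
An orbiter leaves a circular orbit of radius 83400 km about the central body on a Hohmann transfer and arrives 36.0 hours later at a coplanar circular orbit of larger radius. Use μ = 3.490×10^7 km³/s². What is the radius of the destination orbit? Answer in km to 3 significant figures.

r₂ = 6.97×10^5 km

Transfer time t = 36.0 hours = 1.296×10^5 s, and t = π√(a_t³/μ).
So a_t = (μ t²/π²)^(1/3) = (3.490×10^7 × (1.296×10^5)² / π²)^(1/3) = 3.9016×10^5 km.
Since a_t = (r₁ + r₂)/2, r₂ = 2a_t − r₁ = 2×3.9016×10^5 − 83400 = 6.9692×10^5 km.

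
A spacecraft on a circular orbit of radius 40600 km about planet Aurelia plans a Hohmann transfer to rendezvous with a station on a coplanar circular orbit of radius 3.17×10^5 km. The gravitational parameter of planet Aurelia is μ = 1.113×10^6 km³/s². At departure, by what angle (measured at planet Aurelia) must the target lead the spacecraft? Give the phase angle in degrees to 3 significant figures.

φ = 104°

Semi-major axis of the transfer orbit: a_t = (40600 + 3.170×10^5)/2 = 1.788×10^5 km.
Transfer time t = π√(a_t³/μ) = 2.2514×10^5 s.
Target angular speed ω₂ = √(μ/r₂³) = 5.9110×10^-6 rad/s.
Angle swept by the target during transfer: ω₂·t = 1.3308 rad = 76.25°.
The spacecraft traverses 180° on the transfer ellipse, so the target must lead by 180° − 76.25° = 104°.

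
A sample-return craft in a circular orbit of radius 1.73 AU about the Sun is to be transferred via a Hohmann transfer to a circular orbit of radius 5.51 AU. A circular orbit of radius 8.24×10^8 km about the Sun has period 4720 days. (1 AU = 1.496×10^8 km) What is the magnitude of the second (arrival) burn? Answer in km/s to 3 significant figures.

Δv₂ = 3.92 km/s

From Kepler's third law T² = 4π²r³/μ at r = 8.24×10^8 km, T = 4720 days = 4720 × 86400 s = 4.07808×10^8 s: μ = 4π²r³/T² = 1.32810×10^11 km³/s².
In km: r₁ = 1.73 × 1.496×10^8 = 2.58808×10^8 km; r₂ = 5.51 × 1.496×10^8 = 8.24296×10^8 km.
The Hohmann ellipse has a_t = (r₁ + r₂)/2 = 5.41552×10^8 km.
On the circular orbit at r = 8.24296×10^8 km, v_c = √(μ/r) = 12.693 km/s.
Transfer-orbit speed at the same r (vis-viva, a = a_t): v_t = √[μ(2/r − 1/a_t)] = 8.7749 km/s.
Δv₂ = |v_t − v_c| = |8.7749 − 12.693| = 3.918 km/s.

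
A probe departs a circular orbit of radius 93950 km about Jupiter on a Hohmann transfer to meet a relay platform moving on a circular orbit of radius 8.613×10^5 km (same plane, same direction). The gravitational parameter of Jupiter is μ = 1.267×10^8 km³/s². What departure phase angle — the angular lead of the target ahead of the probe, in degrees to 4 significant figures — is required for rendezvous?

Transfer-ellipse semi-major axis a_t = (r₁ + r₂)/2 = (93950 + 8.613×10^5)/2 = 4.77625×10^5 km.
The half-period of the transfer ellipse is t = π√(a_t³/μ) = 92128 s.
The target's mean motion on its circular orbit is ω₂ = √(μ/r₂³) = 1.4082×10^-5 rad/s.
Angle swept by the target during transfer: ω₂·t = 1.2973 rad = 74.33°.
The probe traverses 180° on the transfer ellipse, so the target must lead by 180° − 74.33° = 105.7°.

φ = 105.7°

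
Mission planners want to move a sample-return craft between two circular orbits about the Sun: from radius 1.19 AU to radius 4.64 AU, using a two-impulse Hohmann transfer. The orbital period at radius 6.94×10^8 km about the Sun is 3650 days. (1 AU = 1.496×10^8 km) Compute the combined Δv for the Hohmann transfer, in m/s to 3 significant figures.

From Kepler's third law T² = 4π²r³/μ at r = 6.94×10^8 km, T = 3650 days = 3650 × 86400 s = 3.1536×10^8 s: μ = 4π²r³/T² = 1.32686×10^11 km³/s².
In km: r₁ = 1.19 × 1.496×10^8 = 1.78024×10^8 km; r₂ = 4.64 × 1.496×10^8 = 6.94144×10^8 km.
The Hohmann ellipse has a_t = (r₁ + r₂)/2 = 4.36084×10^8 km.
At r₁ the circular-orbit speed is v₁ = √(μ/r₁) = 27.30066 km/s.
On the transfer ellipse at r₁, vis-viva equation gives v_p = √[μ(2/r₁ − 1/a_t)] = 34.44395 km/s.
First burn Δv₁ = |v_p − v₁| = 7.1433 km/s.
Circular speed at r₂: v₂ = √(μ/r₂) = 13.8257 km/s.
Transfer-orbit speed at r₂: v_a = √[μ(2/r₂ − 1/a_t)] = 8.83368 km/s.
Second burn Δv₂ = |v₂ − v_a| = 4.9920 km/s.
Total Δv = Δv₁ + Δv₂ = 12.14 km/s.

Δv = 12100 m/s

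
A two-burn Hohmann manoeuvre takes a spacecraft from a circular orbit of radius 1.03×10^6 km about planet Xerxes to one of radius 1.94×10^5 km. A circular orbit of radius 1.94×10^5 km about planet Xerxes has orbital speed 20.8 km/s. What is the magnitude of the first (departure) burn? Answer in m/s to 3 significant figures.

Δv₁ = 3940 m/s

From the circular-orbit relation v² = μ/r at r = 1.94×10^5 km: μ = v²r = (20.8)² × 1.94×10^5 = 8.39322×10^7 km³/s².
Transfer-ellipse semi-major axis a_t = (r₁ + r₂)/2 = (1.030×10^6 + 1.940×10^5)/2 = 6.120×10^5 km.
Circular speed at r = 1.030×10^6 km: v_c = √(μ/r) = 9.027 km/s.
Vis-viva on the transfer ellipse at r = 1.030×10^6 km gives v_t = √[μ(2/r − 1/a_t)] = 5.082 km/s.
Δv₁ = |v_t − v_c| = |5.082 − 9.027| = 3.945 km/s.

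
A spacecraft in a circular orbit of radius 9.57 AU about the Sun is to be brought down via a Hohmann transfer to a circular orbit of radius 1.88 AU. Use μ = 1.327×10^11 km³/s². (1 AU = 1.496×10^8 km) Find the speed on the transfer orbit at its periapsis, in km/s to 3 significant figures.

v = 28.1 km/s

In km: r₁ = 9.57 × 1.496×10^8 = 1.431672×10^9 km; r₂ = 1.88 × 1.496×10^8 = 2.81248×10^8 km.
The Hohmann ellipse has a_t = (r₁ + r₂)/2 = 8.5646×10^8 km.
The periapsis of the transfer ellipse is at r = 2.81248×10^8 km.
From the vis-viva equation, v = √[μ(2/r − 1/a_t)] = 28.08 km/s.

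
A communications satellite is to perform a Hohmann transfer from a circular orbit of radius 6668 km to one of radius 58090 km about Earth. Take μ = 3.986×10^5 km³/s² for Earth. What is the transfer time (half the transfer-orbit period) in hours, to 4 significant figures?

t = 8.053 hours

Transfer-ellipse semi-major axis a_t = (r₁ + r₂)/2 = (6668 + 58090)/2 = 32379 km.
Half the transfer-orbit period gives t = π√(a_t³/μ) = 28990 s.
Converting: 28990 s ÷ 3600 s/hour = 8.053 hours.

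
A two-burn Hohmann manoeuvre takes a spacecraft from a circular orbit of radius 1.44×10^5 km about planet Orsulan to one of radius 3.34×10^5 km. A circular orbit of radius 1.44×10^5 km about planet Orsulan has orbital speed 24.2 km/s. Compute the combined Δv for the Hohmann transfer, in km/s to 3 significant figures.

Δv = 7.96 km/s

From the circular-orbit relation v² = μ/r at r = 1.44×10^5 km: μ = v²r = (24.2)² × 1.44×10^5 = 8.43322×10^7 km³/s².
Semi-major axis of the transfer orbit: a_t = (1.440×10^5 + 3.340×10^5)/2 = 2.390×10^5 km.
Circular speed at r₁: v₁ = √(μ/r₁) = √(8.43322×10^7/1.440×10^5) = 24.200 km/s.
On the transfer ellipse at r₁, vis-viva gives v_p = √[μ(2/r₁ − 1/a_t)] = 28.608 km/s.
First burn Δv₁ = |v_p − v₁| = 4.408 km/s.
Circular speed at r₂: v₂ = √(μ/r₂) = 15.890 km/s.
Transfer-orbit speed at r₂: v_a = √[μ(2/r₂ − 1/a_t)] = 12.334 km/s.
Second burn Δv₂ = |v₂ − v_a| = 3.556 km/s.
Δv = Δv₁ + Δv₂ = 4.408 + 3.556 = 7.964 km/s.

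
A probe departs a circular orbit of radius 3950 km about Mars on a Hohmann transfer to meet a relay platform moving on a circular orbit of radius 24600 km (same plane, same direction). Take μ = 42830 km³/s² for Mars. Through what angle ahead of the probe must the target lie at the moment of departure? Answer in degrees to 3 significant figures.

Transfer-ellipse semi-major axis a_t = (r₁ + r₂)/2 = (3950 + 24600)/2 = 14275 km.
The half-period of the transfer ellipse is t = π√(a_t³/μ) = 25890 s.
Target angular speed ω₂ = √(μ/r₂³) = 5.364×10^-5 rad/s.
Angle swept by the target during transfer: ω₂·t = 1.3887 rad = 79.57°.
The probe traverses 180° on the transfer ellipse, so the target must lead by 180° − 79.57° = 100°.

φ = 100°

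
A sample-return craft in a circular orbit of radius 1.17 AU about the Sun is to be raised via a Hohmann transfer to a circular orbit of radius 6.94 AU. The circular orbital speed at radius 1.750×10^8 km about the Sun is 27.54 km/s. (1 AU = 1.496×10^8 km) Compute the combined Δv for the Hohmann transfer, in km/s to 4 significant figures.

From the circular-orbit relation v² = μ/r at r = 1.750×10^8 km: μ = v²r = (27.54)² × 1.750×10^8 = 1.32729×10^11 km³/s².
In km: r₁ = 1.17 × 1.496×10^8 = 1.75032×10^8 km; r₂ = 6.94 × 1.496×10^8 = 1.038224×10^9 km.
Transfer-ellipse semi-major axis a_t = (r₁ + r₂)/2 = (1.75032×10^8 + 1.038224×10^9)/2 = 6.06628×10^8 km.
At r₁ the circular-orbit speed is v₁ = √(μ/r₁) = 27.537 km/s.
Transfer-orbit speed at r₁ (vis-viva equation): v_p = √[μ(2/r₁ − 1/a_t)] = 36.025 km/s.
First burn Δv₁ = |v_p − v₁| = 8.488 km/s.
Circular speed at r₂: v₂ = √(μ/r₂) = 11.3067 km/s.
Transfer-orbit speed at r₂: v_a = √[μ(2/r₂ − 1/a_t)] = 6.07344 km/s.
Second burn Δv₂ = |v₂ − v_a| = 5.233 km/s.
Δv = Δv₁ + Δv₂ = 8.488 + 5.233 = 13.72 km/s.

Δv = 13.72 km/s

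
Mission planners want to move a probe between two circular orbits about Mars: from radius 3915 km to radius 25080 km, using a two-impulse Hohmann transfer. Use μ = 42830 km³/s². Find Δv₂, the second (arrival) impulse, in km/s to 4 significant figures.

Semi-major axis of the transfer orbit: a_t = (3915 + 25080)/2 = 14497.5 km.
Circular speed at r = 25080 km: v_c = √(μ/r) = 1.3068 km/s.
Vis-viva on the transfer ellipse at r = 25080 km gives v_t = √[μ(2/r − 1/a_t)] = 0.67909 km/s.
Δv₂ = |v_t − v_c| = |0.67909 − 1.3068| = 0.6277 km/s.

Δv₂ = 0.6277 km/s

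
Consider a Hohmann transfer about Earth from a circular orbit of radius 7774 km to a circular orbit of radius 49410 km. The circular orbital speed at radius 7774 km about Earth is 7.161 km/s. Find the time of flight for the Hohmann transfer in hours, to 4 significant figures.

From the circular-orbit relation v² = μ/r at r = 7774 km: μ = v²r = (7.161)² × 7774 = 3.98650×10^5 km³/s².
The Hohmann ellipse has a_t = (r₁ + r₂)/2 = 28592 km.
Transfer time t = π√(a_t³/μ) = π√((28592)³ / 3.98650×10^5) = 24056 s.
Converting: 24056 s ÷ 3600 s/hour = 6.682 hours.

t = 6.682 hours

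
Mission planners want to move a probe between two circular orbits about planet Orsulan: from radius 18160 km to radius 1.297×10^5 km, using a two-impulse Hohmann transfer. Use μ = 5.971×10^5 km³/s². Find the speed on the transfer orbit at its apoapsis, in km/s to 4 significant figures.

Transfer-ellipse semi-major axis a_t = (r₁ + r₂)/2 = (18160 + 1.297×10^5)/2 = 73930 km.
At apoapsis, r = 1.297×10^5 km.
From the vis-viva equation, v = √[μ(2/r − 1/a_t)] = 1.063 km/s.

v = 1.063 km/s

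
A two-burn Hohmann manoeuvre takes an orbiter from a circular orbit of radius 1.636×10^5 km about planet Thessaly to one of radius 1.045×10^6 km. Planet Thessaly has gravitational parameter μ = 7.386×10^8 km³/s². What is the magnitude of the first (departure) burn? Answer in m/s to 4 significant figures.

Δv₁ = 21170 m/s

Transfer-ellipse semi-major axis a_t = (r₁ + r₂)/2 = (1.636×10^5 + 1.045×10^6)/2 = 6.043×10^5 km.
On the circular orbit at r = 1.636×10^5 km, v_c = √(μ/r) = 67.19 km/s.
Transfer-orbit speed at the same r (vis-viva, a = a_t): v_t = √[μ(2/r − 1/a_t)] = 88.36 km/s.
Δv₁ = |v_t − v_c| = |88.36 − 67.19| = 21.17 km/s.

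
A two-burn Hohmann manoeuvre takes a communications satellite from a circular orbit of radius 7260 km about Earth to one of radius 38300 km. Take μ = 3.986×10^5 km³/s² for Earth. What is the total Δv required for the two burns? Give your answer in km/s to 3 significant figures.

Δv = 3.60 km/s

Transfer-ellipse semi-major axis a_t = (r₁ + r₂)/2 = (7260 + 38300)/2 = 22780 km.
Circular speed at r₁: v₁ = √(μ/r₁) = √(3.986×10^5/7260) = 7.410 km/s.
Transfer-orbit speed at r₁ (vis-viva equation): v_p = √[μ(2/r₁ − 1/a_t)] = 9.608 km/s.
First burn Δv₁ = |v_p − v₁| = 2.198 km/s.
At r₂, v₂ = √(μ/r₂) = 3.226 km/s.
Transfer-orbit speed at r₂: v_a = √[μ(2/r₂ − 1/a_t)] = 1.821 km/s.
Second burn Δv₂ = |v₂ − v_a| = 1.405 km/s.
Total Δv = Δv₁ + Δv₂ = 3.603 km/s.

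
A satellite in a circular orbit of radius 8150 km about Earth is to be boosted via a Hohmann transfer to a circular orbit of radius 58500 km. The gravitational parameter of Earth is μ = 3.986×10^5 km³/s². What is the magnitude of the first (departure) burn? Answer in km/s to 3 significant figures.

The Hohmann ellipse has a_t = (r₁ + r₂)/2 = 33325 km.
Circular speed at r = 8150 km: v_c = √(μ/r) = 6.9934 km/s.
Vis-viva on the transfer ellipse at r = 8150 km gives v_t = √[μ(2/r − 1/a_t)] = 9.2658 km/s.
Δv₁ = |v_t − v_c| = |9.2658 − 6.9934| = 2.272 km/s.

Δv₁ = 2.27 km/s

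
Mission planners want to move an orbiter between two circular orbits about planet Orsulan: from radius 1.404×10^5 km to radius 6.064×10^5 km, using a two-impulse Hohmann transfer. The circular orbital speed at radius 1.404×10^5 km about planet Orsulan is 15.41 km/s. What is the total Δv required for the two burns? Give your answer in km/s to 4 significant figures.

Δv = 7.096 km/s

From the circular-orbit relation v² = μ/r at r = 1.404×10^5 km: μ = v²r = (15.41)² × 1.404×10^5 = 3.33405×10^7 km³/s².
Semi-major axis of the transfer orbit: a_t = (1.404×10^5 + 6.064×10^5)/2 = 3.734×10^5 km.
At r₁ the circular-orbit speed is v₁ = √(μ/r₁) = 15.410 km/s.
Transfer-orbit speed at r₁ (vis-viva equation): v_p = √[μ(2/r₁ − 1/a_t)] = 19.638 km/s.
First burn Δv₁ = |v_p − v₁| = 4.228 km/s.
At r₂, v₂ = √(μ/r₂) = 7.415 km/s.
Transfer-orbit speed at r₂: v_a = √[μ(2/r₂ − 1/a_t)] = 4.547 km/s.
Second burn Δv₂ = |v₂ − v_a| = 2.868 km/s.
Δv = Δv₁ + Δv₂ = 4.228 + 2.868 = 7.096 km/s.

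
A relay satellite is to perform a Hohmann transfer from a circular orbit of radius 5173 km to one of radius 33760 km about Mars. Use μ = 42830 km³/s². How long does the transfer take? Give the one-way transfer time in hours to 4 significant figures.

t = 11.45 hours

Transfer-ellipse semi-major axis a_t = (r₁ + r₂)/2 = (5173 + 33760)/2 = 19466.5 km.
By Kepler's third law the transfer-orbit period is T = 2π√(a_t³/μ), so t = T/2 = 41230 s.
Converting: 41230 s ÷ 3600 s/hour = 11.45 hours.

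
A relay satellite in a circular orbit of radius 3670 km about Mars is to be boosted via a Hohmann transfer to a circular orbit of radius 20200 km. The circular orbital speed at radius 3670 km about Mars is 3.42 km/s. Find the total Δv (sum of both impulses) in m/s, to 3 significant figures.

Δv = 1680 m/s

From the circular-orbit relation v² = μ/r at r = 3670 km: μ = v²r = (3.42)² × 3670 = 42925.8 km³/s².
Transfer-ellipse semi-major axis a_t = (r₁ + r₂)/2 = (3670 + 20200)/2 = 11935 km.
At r₁ the circular-orbit speed is v₁ = √(μ/r₁) = 3.4200 km/s.
On the transfer ellipse at r₁, vis-viva gives v_p = √[μ(2/r₁ − 1/a_t)] = 4.4493 km/s.
First burn Δv₁ = |v_p − v₁| = 1.0293 km/s.
At r₂, v₂ = √(μ/r₂) = 1.45775 km/s.
Transfer-orbit speed at r₂: v_a = √[μ(2/r₂ − 1/a_t)] = 0.808361 km/s.
Second burn Δv₂ = |v₂ − v_a| = 0.64939 km/s.
Δv = Δv₁ + Δv₂ = 1.0293 + 0.64939 = 1.679 km/s.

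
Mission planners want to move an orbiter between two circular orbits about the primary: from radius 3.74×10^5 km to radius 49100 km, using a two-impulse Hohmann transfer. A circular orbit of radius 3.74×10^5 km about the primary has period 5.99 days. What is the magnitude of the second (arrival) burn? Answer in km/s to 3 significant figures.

From Kepler's third law T² = 4π²r³/μ at r = 3.74×10^5 km, T = 5.99 days = 5.99 × 86400 s = 5.17536×10^5 s: μ = 4π²r³/T² = 7.71069×10^6 km³/s².
The Hohmann ellipse has a_t = (r₁ + r₂)/2 = 2.1155×10^5 km.
On the circular orbit at r = 49100 km, v_c = √(μ/r) = 12.5316 km/s.
Vis-viva on the transfer ellipse at r = 49100 km gives v_t = √[μ(2/r − 1/a_t)] = 16.6623 km/s.
Δv₂ = |v_t − v_c| = |16.6623 − 12.5316| = 4.131 km/s.

Δv₂ = 4.13 km/s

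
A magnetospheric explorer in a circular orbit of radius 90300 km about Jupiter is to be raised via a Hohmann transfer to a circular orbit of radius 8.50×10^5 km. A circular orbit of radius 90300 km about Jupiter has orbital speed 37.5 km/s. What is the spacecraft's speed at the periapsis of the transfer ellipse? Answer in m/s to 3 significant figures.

From the circular-orbit relation v² = μ/r at r = 90300 km: μ = v²r = (37.5)² × 90300 = 1.26984×10^8 km³/s².
Semi-major axis of the transfer orbit: a_t = (90300 + 8.500×10^5)/2 = 4.7015×10^5 km.
The periapsis of the transfer ellipse is at r = 90300 km.
Vis-viva: v = √[μ(2/r − 1/a_t)] = √[1.26984×10^8 × (2/90300 − 1/4.7015×10^5)] = 50.42 km/s.

v = 50400 m/s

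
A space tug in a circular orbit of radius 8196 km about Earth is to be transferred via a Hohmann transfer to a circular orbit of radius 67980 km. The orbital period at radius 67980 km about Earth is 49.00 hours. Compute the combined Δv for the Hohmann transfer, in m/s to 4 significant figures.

From Kepler's third law T² = 4π²r³/μ at r = 67980 km, T = 49.00 hours = 49.00 × 3600 s = 1.764×10^5 s: μ = 4π²r³/T² = 3.98571×10^5 km³/s².
Transfer-ellipse semi-major axis a_t = (r₁ + r₂)/2 = (8196 + 67980)/2 = 38088 km.
At r₁ the circular-orbit speed is v₁ = √(μ/r₁) = 6.9735 km/s.
Transfer-orbit speed at r₁ (vis-viva equation): v_p = √[μ(2/r₁ − 1/a_t)] = 9.3164 km/s.
First burn Δv₁ = |v_p − v₁| = 2.343 km/s.
Circular speed at r₂: v₂ = √(μ/r₂) = 2.421 km/s.
Transfer-orbit speed at r₂: v_a = √[μ(2/r₂ − 1/a_t)] = 1.123 km/s.
Second burn Δv₂ = |v₂ − v_a| = 1.298 km/s.
Total Δv = Δv₁ + Δv₂ = 3.641 km/s.

Δv = 3641 m/s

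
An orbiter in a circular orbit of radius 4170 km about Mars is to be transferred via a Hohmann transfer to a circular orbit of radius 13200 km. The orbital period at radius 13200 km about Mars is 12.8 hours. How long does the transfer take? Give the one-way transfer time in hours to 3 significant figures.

From Kepler's third law T² = 4π²r³/μ at r = 13200 km, T = 12.8 hours = 12.8 × 3600 s = 46080 s: μ = 4π²r³/T² = 42761.9 km³/s².
Transfer-ellipse semi-major axis a_t = (r₁ + r₂)/2 = (4170 + 13200)/2 = 8685 km.
Half the transfer-orbit period gives t = π√(a_t³/μ) = 12300 s.
Converting: 12300 s ÷ 3600 s/hour = 3.42 hours.

t = 3.42 hours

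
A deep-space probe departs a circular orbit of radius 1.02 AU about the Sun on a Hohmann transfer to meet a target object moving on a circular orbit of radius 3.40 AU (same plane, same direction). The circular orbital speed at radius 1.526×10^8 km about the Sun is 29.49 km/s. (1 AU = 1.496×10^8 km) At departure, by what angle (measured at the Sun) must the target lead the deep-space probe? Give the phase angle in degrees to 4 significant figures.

φ = 85.67°

From the circular-orbit relation v² = μ/r at r = 1.526×10^8 km: μ = v²r = (29.49)² × 1.526×10^8 = 1.32710×10^11 km³/s².
In km: r₁ = 1.02 × 1.496×10^8 = 1.52592×10^8 km; r₂ = 3.40 × 1.496×10^8 = 5.0864×10^8 km.
The Hohmann ellipse has a_t = (r₁ + r₂)/2 = 3.30616×10^8 km.
Transfer time t = π√(a_t³/μ) = 5.1842×10^7 s.
The target's mean motion on its circular orbit is ω₂ = √(μ/r₂³) = 3.1757×10^-8 rad/s.
Angle swept by the target during transfer: ω₂·t = 1.6463 rad = 94.33°.
Arrival is 180° from departure on the ellipse, so φ = 180° − 94.33° = 85.67°.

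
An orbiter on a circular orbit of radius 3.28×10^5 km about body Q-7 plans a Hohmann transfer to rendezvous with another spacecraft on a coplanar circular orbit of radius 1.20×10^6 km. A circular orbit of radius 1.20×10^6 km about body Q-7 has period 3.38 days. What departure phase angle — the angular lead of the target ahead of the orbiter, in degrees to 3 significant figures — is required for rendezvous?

φ = 88.6°

From Kepler's third law T² = 4π²r³/μ at r = 1.20×10^6 km, T = 3.38 days = 3.38 × 86400 s = 2.92032×10^5 s: μ = 4π²r³/T² = 7.99913×10^8 km³/s².
The Hohmann ellipse has a_t = (r₁ + r₂)/2 = 7.640×10^5 km.
Transfer time t = π√(a_t³/μ) = 74180 s.
Target angular speed ω₂ = √(μ/r₂³) = 2.152×10^-5 rad/s.
Angle swept by the target during transfer: ω₂·t = 1.596 rad = 91.44°.
The orbiter traverses 180° on the transfer ellipse, so the target must lead by 180° − 91.44° = 88.6°.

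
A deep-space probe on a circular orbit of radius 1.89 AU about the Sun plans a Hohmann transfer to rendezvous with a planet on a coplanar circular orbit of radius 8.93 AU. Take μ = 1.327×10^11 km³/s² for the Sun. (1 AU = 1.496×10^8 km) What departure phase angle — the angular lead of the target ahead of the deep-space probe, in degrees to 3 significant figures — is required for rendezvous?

In km: r₁ = 1.89 × 1.496×10^8 = 2.82744×10^8 km; r₂ = 8.93 × 1.496×10^8 = 1.335928×10^9 km.
Transfer-ellipse semi-major axis a_t = (r₁ + r₂)/2 = (2.82744×10^8 + 1.335928×10^9)/2 = 8.09336×10^8 km.
The half-period of the transfer ellipse is t = π√(a_t³/μ) = 1.9857×10^8 s.
The target's mean motion on its circular orbit is ω₂ = √(μ/r₂³) = 7.4604×10^-9 rad/s.
Angle swept by the target during transfer: ω₂·t = 1.4814 rad = 84.88°.
Arrival is 180° from departure on the ellipse, so φ = 180° − 84.88° = 95.1°.

φ = 95.1°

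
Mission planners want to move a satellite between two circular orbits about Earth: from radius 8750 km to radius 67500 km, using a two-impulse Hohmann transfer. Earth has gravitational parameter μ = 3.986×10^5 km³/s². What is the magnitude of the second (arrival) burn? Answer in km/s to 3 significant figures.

Δv₂ = 1.27 km/s

Semi-major axis of the transfer orbit: a_t = (8750 + 67500)/2 = 38125 km.
Circular speed at r = 67500 km: v_c = √(μ/r) = 2.430 km/s.
Transfer-orbit speed at the same r (vis-viva, a = a_t): v_t = √[μ(2/r − 1/a_t)] = 1.164 km/s.
Δv₂ = |v_t − v_c| = |1.164 − 2.430| = 1.266 km/s.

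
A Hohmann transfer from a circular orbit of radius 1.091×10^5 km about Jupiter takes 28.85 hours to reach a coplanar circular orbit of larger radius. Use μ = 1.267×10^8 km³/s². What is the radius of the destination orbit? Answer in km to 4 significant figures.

Transfer time t = 28.85 hours = 1.0386×10^5 s, and t = π√(a_t³/μ).
So a_t = (μ t²/π²)^(1/3) = (1.267×10^8 × (1.0386×10^5)² / π²)^(1/3) = 5.1736×10^5 km.
Since a_t = (r₁ + r₂)/2, r₂ = 2a_t − r₁ = 2×5.1736×10^5 − 1.091×10^5 = 9.2562×10^5 km.

r₂ = 9.256×10^5 km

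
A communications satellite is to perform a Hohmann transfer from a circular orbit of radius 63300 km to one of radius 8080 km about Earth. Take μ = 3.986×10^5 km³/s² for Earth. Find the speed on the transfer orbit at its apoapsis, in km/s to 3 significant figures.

Transfer-ellipse semi-major axis a_t = (r₁ + r₂)/2 = (63300 + 8080)/2 = 35690 km.
At apoapsis, r = 63300 km.
Applying v² = μ(2/r − 1/a_t): v = 1.194 km/s.

v = 1.19 km/s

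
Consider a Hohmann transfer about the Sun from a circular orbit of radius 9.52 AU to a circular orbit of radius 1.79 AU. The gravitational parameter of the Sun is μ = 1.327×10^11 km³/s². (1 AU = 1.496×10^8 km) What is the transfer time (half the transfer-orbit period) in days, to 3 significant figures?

In km: r₁ = 9.52 × 1.496×10^8 = 1.424192×10^9 km; r₂ = 1.79 × 1.496×10^8 = 2.67784×10^8 km.
The Hohmann ellipse has a_t = (r₁ + r₂)/2 = 8.45988×10^8 km.
Transfer time t = π√(a_t³/μ) = π√((8.45988×10^8)³ / 1.327×10^11) = 2.122×10^8 s.
Converting: 2.122×10^8 s ÷ 86400 s/day = 2460 days.

t = 2460 days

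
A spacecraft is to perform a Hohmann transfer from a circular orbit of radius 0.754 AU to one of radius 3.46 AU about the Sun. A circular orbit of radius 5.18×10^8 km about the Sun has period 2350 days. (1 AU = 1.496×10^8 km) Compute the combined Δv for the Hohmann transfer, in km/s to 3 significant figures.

From Kepler's third law T² = 4π²r³/μ at r = 5.18×10^8 km, T = 2350 days = 2350 × 86400 s = 2.0304×10^8 s: μ = 4π²r³/T² = 1.33102×10^11 km³/s².
In km: r₁ = 0.754 × 1.496×10^8 = 1.127984×10^8 km; r₂ = 3.46 × 1.496×10^8 = 5.17616×10^8 km.
Transfer-ellipse semi-major axis a_t = (r₁ + r₂)/2 = (1.127984×10^8 + 5.17616×10^8)/2 = 3.152072×10^8 km.
At r₁ the circular-orbit speed is v₁ = √(μ/r₁) = 34.351 km/s.
Transfer-orbit speed at r₁ (vis-viva equation): v_p = √[μ(2/r₁ − 1/a_t)] = 44.020 km/s.
First burn Δv₁ = |v_p − v₁| = 9.669 km/s.
At r₂, v₂ = √(μ/r₂) = 16.036 km/s.
Transfer-orbit speed at r₂: v_a = √[μ(2/r₂ − 1/a_t)] = 9.5927 km/s.
Second burn Δv₂ = |v₂ − v_a| = 6.443 km/s.
Total Δv = Δv₁ + Δv₂ = 16.11 km/s.

Δv = 16.1 km/s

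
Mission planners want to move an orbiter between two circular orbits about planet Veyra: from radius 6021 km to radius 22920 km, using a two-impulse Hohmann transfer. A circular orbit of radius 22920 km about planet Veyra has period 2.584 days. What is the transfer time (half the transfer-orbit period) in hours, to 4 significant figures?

From Kepler's third law T² = 4π²r³/μ at r = 22920 km, T = 2.584 days = 2.584 × 86400 s = 2.232576×10^5 s: μ = 4π²r³/T² = 9536.55 km³/s².
Transfer-ellipse semi-major axis a_t = (r₁ + r₂)/2 = (6021 + 22920)/2 = 14470.5 km.
By Kepler's third law the transfer-orbit period is T = 2π√(a_t³/μ), so t = T/2 = 56000 s.
Converting: 56000 s ÷ 3600 s/hour = 15.56 hours.

t = 15.56 hours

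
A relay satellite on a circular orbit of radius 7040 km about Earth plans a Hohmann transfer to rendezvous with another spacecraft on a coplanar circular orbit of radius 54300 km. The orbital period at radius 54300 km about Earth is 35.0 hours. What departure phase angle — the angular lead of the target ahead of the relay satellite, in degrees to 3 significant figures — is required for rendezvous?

φ = 104°

From Kepler's third law T² = 4π²r³/μ at r = 54300 km, T = 35.0 hours = 35.0 × 3600 s = 1.260×10^5 s: μ = 4π²r³/T² = 3.98124×10^5 km³/s².
The Hohmann ellipse has a_t = (r₁ + r₂)/2 = 30670 km.
The half-period of the transfer ellipse is t = π√(a_t³/μ) = 26743 s.
Target angular speed ω₂ = √(μ/r₂³) = 4.9867×10^-5 rad/s.
Angle swept by the target during transfer: ω₂·t = 1.3336 rad = 76.41°.
Arrival is 180° from departure on the ellipse, so φ = 180° − 76.41° = 104°.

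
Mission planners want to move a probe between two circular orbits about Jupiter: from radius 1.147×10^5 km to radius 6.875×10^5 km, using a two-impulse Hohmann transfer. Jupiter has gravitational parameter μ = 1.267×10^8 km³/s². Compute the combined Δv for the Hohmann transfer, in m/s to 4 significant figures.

Semi-major axis of the transfer orbit: a_t = (1.147×10^5 + 6.875×10^5)/2 = 4.011×10^5 km.
At r₁ the circular-orbit speed is v₁ = √(μ/r₁) = 33.236 km/s.
On the transfer ellipse at r₁, vis-viva gives v_p = √[μ(2/r₁ − 1/a_t)] = 43.513 km/s.
First burn Δv₁ = |v_p − v₁| = 10.277 km/s.
At r₂, v₂ = √(μ/r₂) = 13.5754 km/s.
Transfer-orbit speed at r₂: v_a = √[μ(2/r₂ − 1/a_t)] = 7.25951 km/s.
Second burn Δv₂ = |v₂ − v_a| = 6.3159 km/s.
Δv = Δv₁ + Δv₂ = 10.277 + 6.3159 = 16.59 km/s.

Δv = 16590 m/s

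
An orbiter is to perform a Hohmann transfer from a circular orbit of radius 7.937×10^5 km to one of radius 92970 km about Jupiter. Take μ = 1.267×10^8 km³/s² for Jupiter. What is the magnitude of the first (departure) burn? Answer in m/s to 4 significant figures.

The Hohmann ellipse has a_t = (r₁ + r₂)/2 = 4.43335×10^5 km.
On the circular orbit at r = 7.937×10^5 km, v_c = √(μ/r) = 12.635 km/s.
Vis-viva on the transfer ellipse at r = 7.937×10^5 km gives v_t = √[μ(2/r − 1/a_t)] = 5.7858 km/s.
Δv₁ = |v_t − v_c| = |5.7858 − 12.635| = 6.849 km/s.

Δv₁ = 6849 m/s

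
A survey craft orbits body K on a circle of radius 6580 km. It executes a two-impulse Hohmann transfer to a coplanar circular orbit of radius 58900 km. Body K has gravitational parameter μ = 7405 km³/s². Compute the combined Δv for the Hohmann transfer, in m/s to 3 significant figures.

Δv = 558 m/s

Transfer-ellipse semi-major axis a_t = (r₁ + r₂)/2 = (6580 + 58900)/2 = 32740 km.
Circular speed at r₁: v₁ = √(μ/r₁) = √(7405/6580) = 1.06084 km/s.
On the transfer ellipse at r₁, vis-viva gives v_p = √[μ(2/r₁ − 1/a_t)] = 1.42288 km/s.
First burn Δv₁ = |v_p − v₁| = 0.36204 km/s.
Circular speed at r₂: v₂ = √(μ/r₂) = 0.3545724 km/s.
Transfer-orbit speed at r₂: v_a = √[μ(2/r₂ − 1/a_t)] = 0.1589566 km/s.
Second burn Δv₂ = |v₂ − v_a| = 0.19562 km/s.
Δv = Δv₁ + Δv₂ = 0.36204 + 0.19562 = 0.5577 km/s.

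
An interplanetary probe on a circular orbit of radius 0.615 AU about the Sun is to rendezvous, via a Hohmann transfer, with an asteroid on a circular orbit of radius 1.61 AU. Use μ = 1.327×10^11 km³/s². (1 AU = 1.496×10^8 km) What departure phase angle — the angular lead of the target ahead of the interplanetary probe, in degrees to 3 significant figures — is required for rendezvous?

In km: r₁ = 0.615 × 1.496×10^8 = 9.2004×10^7 km; r₂ = 1.61 × 1.496×10^8 = 2.40856×10^8 km.
Transfer-ellipse semi-major axis a_t = (r₁ + r₂)/2 = (9.2004×10^7 + 2.40856×10^8)/2 = 1.6643×10^8 km.
Transfer time t = π√(a_t³/μ) = 1.852×10^7 s.
The target's mean motion on its circular orbit is ω₂ = √(μ/r₂³) = 9.745×10^-8 rad/s.
Angle swept by the target during transfer: ω₂·t = 1.805 rad = 103.4°.
Arrival is 180° from departure on the ellipse, so φ = 180° − 103.4° = 76.6°.

φ = 76.6°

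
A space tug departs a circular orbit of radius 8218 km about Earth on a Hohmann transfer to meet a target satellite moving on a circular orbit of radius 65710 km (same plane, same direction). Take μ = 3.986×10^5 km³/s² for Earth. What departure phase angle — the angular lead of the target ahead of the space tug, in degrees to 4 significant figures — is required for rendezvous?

Semi-major axis of the transfer orbit: a_t = (8218 + 65710)/2 = 36964 km.
The half-period of the transfer ellipse is t = π√(a_t³/μ) = 35363.0 s.
Target angular speed ω₂ = √(μ/r₂³) = 3.74819×10^-5 rad/s.
Angle swept by the target during transfer: ω₂·t = 1.32547 rad = 75.94°.
Arrival is 180° from departure on the ellipse, so φ = 180° − 75.94° = 104.1°.

φ = 104.1°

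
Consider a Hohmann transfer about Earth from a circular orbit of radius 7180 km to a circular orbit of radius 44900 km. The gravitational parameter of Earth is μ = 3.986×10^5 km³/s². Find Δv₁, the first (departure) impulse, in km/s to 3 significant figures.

Δv₁ = 2.33 km/s

Transfer-ellipse semi-major axis a_t = (r₁ + r₂)/2 = (7180 + 44900)/2 = 26040 km.
Circular speed at r = 7180 km: v_c = √(μ/r) = 7.451 km/s.
Vis-viva on the transfer ellipse at r = 7180 km gives v_t = √[μ(2/r − 1/a_t)] = 9.784 km/s.
Δv₁ = |v_t − v_c| = |9.784 − 7.451| = 2.333 km/s.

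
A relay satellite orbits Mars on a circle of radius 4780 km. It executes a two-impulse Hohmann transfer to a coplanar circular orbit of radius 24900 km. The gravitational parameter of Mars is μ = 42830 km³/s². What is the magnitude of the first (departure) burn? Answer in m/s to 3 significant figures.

Δv₁ = 884 m/s

Semi-major axis of the transfer orbit: a_t = (4780 + 24900)/2 = 14840 km.
Circular speed at r = 4780 km: v_c = √(μ/r) = 2.993368 km/s.
Transfer-orbit speed at the same r (vis-viva, a = a_t): v_t = √[μ(2/r − 1/a_t)] = 3.877420 km/s.
Δv₁ = |v_t − v_c| = |3.877420 − 2.993368| = 0.8841 km/s.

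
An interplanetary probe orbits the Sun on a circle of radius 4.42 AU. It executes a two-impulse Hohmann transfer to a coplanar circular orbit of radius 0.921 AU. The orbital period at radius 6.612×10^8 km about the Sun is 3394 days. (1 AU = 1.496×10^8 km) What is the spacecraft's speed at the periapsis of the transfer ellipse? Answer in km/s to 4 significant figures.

v = 39.93 km/s

From Kepler's third law T² = 4π²r³/μ at r = 6.612×10^8 km, T = 3394 days = 3394 × 86400 s = 2.932416×10^8 s: μ = 4π²r³/T² = 1.32711×10^11 km³/s².
In km: r₁ = 4.42 × 1.496×10^8 = 6.61232×10^8 km; r₂ = 0.921 × 1.496×10^8 = 1.377816×10^8 km.
The Hohmann ellipse has a_t = (r₁ + r₂)/2 = 3.995068×10^8 km.
The periapsis of the transfer ellipse is at r = 1.377816×10^8 km.
Vis-viva: v = √[μ(2/r − 1/a_t)] = √[1.32711×10^11 × (2/1.377816×10^8 − 1/3.995068×10^8)] = 39.93 km/s.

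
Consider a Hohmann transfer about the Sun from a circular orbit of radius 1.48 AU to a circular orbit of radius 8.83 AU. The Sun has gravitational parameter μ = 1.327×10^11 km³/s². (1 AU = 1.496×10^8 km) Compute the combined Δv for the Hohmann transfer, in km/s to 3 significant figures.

Δv = 12.2 km/s

In km: r₁ = 1.48 × 1.496×10^8 = 2.21408×10^8 km; r₂ = 8.83 × 1.496×10^8 = 1.320968×10^9 km.
The Hohmann ellipse has a_t = (r₁ + r₂)/2 = 7.71188×10^8 km.
Circular speed at r₁: v₁ = √(μ/r₁) = √(1.327×10^11/2.21408×10^8) = 24.482 km/s.
On the transfer ellipse at r₁, vis-viva equation gives v_p = √[μ(2/r₁ − 1/a_t)] = 32.041 km/s.
First burn Δv₁ = |v_p − v₁| = 7.559 km/s.
Circular speed at r₂: v₂ = √(μ/r₂) = 10.0228 km/s.
Transfer-orbit speed at r₂: v_a = √[μ(2/r₂ − 1/a_t)] = 5.37039 km/s.
Second burn Δv₂ = |v₂ − v_a| = 4.652 km/s.
Δv = Δv₁ + Δv₂ = 7.559 + 4.652 = 12.21 km/s.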